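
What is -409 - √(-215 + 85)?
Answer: -409 - I*√130 ≈ -409.0 - 11.402*I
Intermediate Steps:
-409 - √(-215 + 85) = -409 - √(-130) = -409 - I*√130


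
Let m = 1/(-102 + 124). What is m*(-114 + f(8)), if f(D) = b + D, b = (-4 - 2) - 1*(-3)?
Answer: -109/22 ≈ -4.9545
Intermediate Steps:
b = -3 (b = -6 + 3 = -3)
m = 1/22 ≈ 0.045455
f(D) = -3 + D
m*(-114 + f(8)) = (-114 + (-3 + 8))/22 = (-114 + 5)/22 = (1/22)*(-109) = -109/22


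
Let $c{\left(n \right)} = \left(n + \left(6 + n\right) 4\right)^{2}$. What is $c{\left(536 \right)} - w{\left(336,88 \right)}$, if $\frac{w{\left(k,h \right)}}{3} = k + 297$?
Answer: $7309717$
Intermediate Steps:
$w{\left(k,h \right)} = 891 + 3 k$ ($w{\left(k,h \right)} = 3 \left(k + 297\right) = 3 \left(297 + k\right) = 891 + 3 k$)
$c{\left(n \right)} = \left(24 + 5 n\right)^{2}$ ($c{\left(n \right)} = \left(n + \left(24 + 4 n\right)\right)^{2} = \left(24 + 5 n\right)^{2}$)
$c{\left(536 \right)} - w{\left(336,88 \right)} = \left(24 + 5 \cdot 536\right)^{2} - \left(891 + 3 \cdot 336\right) = \left(24 + 2680\right)^{2} - \left(891 + 1008\right) = 2704^{2} - 1899 = 7311616 - 1899 = 7309717$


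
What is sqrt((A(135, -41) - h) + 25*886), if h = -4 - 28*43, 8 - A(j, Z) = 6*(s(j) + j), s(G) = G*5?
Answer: sqrt(18506) ≈ 136.04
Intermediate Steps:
s(G) = 5*G
A(j, Z) = 8 - 36*j (A(j, Z) = 8 - 6*(5*j + j) = 8 - 6*6*j = 8 - 36*j)
h = -1208 (h = -4 - 1204 = -1208)
sqrt((A(135, -41) - h) + 25*886) = sqrt(((8 - 36*135) - 1*(-1208)) + 25*886) = sqrt(((8 - 4860) + 1208) + 22150) = sqrt((-4852 + 1208) + 22150) = sqrt(-3644 + 22150) = sqrt(18506)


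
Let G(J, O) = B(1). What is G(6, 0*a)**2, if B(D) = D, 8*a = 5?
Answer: 1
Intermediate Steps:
a = 5/8 (a = (1/8)*5 = 5/8 ≈ 0.62500)
G(J, O) = 1
G(6, 0*a)**2 = 1**2 = 1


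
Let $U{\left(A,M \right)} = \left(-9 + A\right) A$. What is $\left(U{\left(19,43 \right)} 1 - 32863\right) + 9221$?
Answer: $-23452$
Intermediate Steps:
$U{\left(A,M \right)} = A \left(-9 + A\right)$
$\left(U{\left(19,43 \right)} 1 - 32863\right) + 9221 = \left(19 \left(-9 + 19\right) 1 - 32863\right) + 9221 = \left(19 \cdot 10 \cdot 1 - 32863\right) + 9221 = \left(190 \cdot 1 - 32863\right) + 9221 = \left(190 - 32863\right) + 9221 = -32673 + 9221 = -23452$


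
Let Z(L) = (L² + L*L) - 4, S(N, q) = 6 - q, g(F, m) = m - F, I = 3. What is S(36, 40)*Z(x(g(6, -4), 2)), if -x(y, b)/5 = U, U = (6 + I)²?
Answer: -11153564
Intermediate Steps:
U = 81 (U = (6 + 3)² = 9² = 81)
x(y, b) = -405 (x(y, b) = -5*81 = -405)
Z(L) = -4 + 2*L² (Z(L) = (L² + L²) - 4 = 2*L² - 4 = -4 + 2*L²)
S(36, 40)*Z(x(g(6, -4), 2)) = (6 - 1*40)*(-4 + 2*(-405)²) = (6 - 40)*(-4 + 2*164025) = -34*(-4 + 328050) = -34*328046 = -11153564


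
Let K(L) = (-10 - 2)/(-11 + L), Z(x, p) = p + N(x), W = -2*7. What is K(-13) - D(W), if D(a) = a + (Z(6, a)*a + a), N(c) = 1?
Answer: -307/2 ≈ -153.50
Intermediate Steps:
W = -14
Z(x, p) = 1 + p (Z(x, p) = p + 1 = 1 + p)
K(L) = -12/(-11 + L)
D(a) = 2*a + a*(1 + a) (D(a) = a + ((1 + a)*a + a) = a + (a*(1 + a) + a) = a + (a + a*(1 + a)) = 2*a + a*(1 + a))
K(-13) - D(W) = -12/(-11 - 13) - (-14)*(3 - 14) = -12/(-24) - (-14)*(-11) = -12*(-1/24) - 1*154 = 1/2 - 154 = -307/2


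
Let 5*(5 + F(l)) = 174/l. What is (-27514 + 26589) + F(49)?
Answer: -227676/245 ≈ -929.29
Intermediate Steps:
F(l) = -5 + 174/(5*l) (F(l) = -5 + (174/l)/5 = -5 + 174/(5*l))
(-27514 + 26589) + F(49) = (-27514 + 26589) + (-5 + (174/5)/49) = -925 + (-5 + (174/5)*(1/49)) = -925 + (-5 + 174/245) = -925 - 1051/245 = -227676/245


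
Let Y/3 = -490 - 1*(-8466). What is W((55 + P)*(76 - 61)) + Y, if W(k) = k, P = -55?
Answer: 23928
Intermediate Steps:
Y = 23928 (Y = 3*(-490 - 1*(-8466)) = 3*(-490 + 8466) = 3*7976 = 23928)
W((55 + P)*(76 - 61)) + Y = (55 - 55)*(76 - 61) + 23928 = 0*15 + 23928 = 0 + 23928 = 23928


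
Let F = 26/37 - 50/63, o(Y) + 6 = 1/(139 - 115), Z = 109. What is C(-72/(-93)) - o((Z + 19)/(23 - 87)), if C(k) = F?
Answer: 109415/18648 ≈ 5.8674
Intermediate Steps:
o(Y) = -143/24 (o(Y) = -6 + 1/(139 - 115) = -6 + 1/24 = -143/24)
F = -212/2331 (F = 26*(1/37) - 50*1/63 = 26/37 - 50/63 = -212/2331 ≈ -0.090948)
C(k) = -212/2331
C(-72/(-93)) - o((Z + 19)/(23 - 87)) = -212/2331 - 1*(-143/24) = -212/2331 + 143/24 = 109415/18648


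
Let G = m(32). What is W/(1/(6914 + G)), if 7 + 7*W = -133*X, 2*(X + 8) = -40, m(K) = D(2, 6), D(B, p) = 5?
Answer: 3673989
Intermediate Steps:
m(K) = 5
X = -28 (X = -8 + (½)*(-40) = -8 - 20 = -28)
G = 5
W = 531 (W = -1 + (-133*(-28))/7 = -1 + (⅐)*3724 = -1 + 532 = 531)
W/(1/(6914 + G)) = 531/(1/(6914 + 5)) = 531/(1/6919) = 531*6919 = 3673989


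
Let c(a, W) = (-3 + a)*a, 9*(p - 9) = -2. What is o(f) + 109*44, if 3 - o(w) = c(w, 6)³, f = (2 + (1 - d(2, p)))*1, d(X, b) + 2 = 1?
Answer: 4735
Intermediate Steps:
p = 79/9 (p = 9 + (⅑)*(-2) = 9 - 2/9 = 79/9 ≈ 8.7778)
d(X, b) = -1 (d(X, b) = -2 + 1 = -1)
c(a, W) = a*(-3 + a)
f = 4 (f = (2 + (1 - 1*(-1)))*1 = (2 + (1 + 1))*1 = (2 + 2)*1 = 4*1 = 4)
o(w) = 3 - w³*(-3 + w)³ (o(w) = 3 - (w*(-3 + w))³ = 3 - w³*(-3 + w)³)
o(f) + 109*44 = (3 - 1*4³*(-3 + 4)³) + 109*44 = (3 - 1*64*1³) + 4796 = (3 - 1*64*1) + 4796 = (3 - 64) + 4796 = -61 + 4796 = 4735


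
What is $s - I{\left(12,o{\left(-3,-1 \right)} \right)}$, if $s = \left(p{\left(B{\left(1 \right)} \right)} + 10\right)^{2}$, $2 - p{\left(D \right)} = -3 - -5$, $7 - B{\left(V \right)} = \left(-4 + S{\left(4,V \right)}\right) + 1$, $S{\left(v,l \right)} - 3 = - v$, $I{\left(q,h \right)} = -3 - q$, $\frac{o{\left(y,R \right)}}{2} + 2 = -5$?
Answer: $115$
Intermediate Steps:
$o{\left(y,R \right)} = -14$ ($o{\left(y,R \right)} = -4 + 2 \left(-5\right) = -4 - 10 = -14$)
$S{\left(v,l \right)} = 3 - v$
$B{\left(V \right)} = 11$ ($B{\left(V \right)} = 7 - \left(\left(-4 + \left(3 - 4\right)\right) + 1\right) = 7 - \left(\left(-4 - 1\right) + 1\right) = 7 - \left(-5 + 1\right) = 7 - -4 = 7 + 4 = 11$)
$p{\left(D \right)} = 0$ ($p{\left(D \right)} = 2 - \left(-3 - -5\right) = 2 - \left(-3 + 5\right) = 2 - 2 = 0$)
$s = 100$ ($s = \left(0 + 10\right)^{2} = 10^{2} = 100$)
$s - I{\left(12,o{\left(-3,-1 \right)} \right)} = 100 - \left(-3 - 12\right) = 100 - -15 = 100 + 15 = 115$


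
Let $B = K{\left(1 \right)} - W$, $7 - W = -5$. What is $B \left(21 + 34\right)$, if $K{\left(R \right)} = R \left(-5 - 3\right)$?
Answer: $-1100$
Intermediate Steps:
$K{\left(R \right)} = - 8 R$ ($K{\left(R \right)} = R \left(-8\right) = - 8 R$)
$W = 12$ ($W = 7 - -5 = 7 + 5 = 12$)
$B = -20$ ($B = \left(-8\right) 1 - 12 = -8 - 12 = -20$)
$B \left(21 + 34\right) = - 20 \left(21 + 34\right) = \left(-20\right) 55 = -1100$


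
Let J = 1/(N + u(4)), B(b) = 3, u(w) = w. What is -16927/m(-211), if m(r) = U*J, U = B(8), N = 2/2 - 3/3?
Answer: -67708/3 ≈ -22569.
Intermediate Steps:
N = 0 (N = 2*(1/2) - 3*1/3 = 1 - 1 = 0)
U = 3
J = 1/4 (J = 1/(0 + 4) = 1/4 ≈ 0.25000)
m(r) = 3/4 (m(r) = 3*(1/4) = 3/4)
-16927/m(-211) = -16927/3/4 = -16927*4/3 = -67708/3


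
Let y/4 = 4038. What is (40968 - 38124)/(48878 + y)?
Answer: 1422/32515 ≈ 0.043734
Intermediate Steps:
y = 16152 (y = 4*4038 = 16152)
(40968 - 38124)/(48878 + y) = (40968 - 38124)/(48878 + 16152) = 2844/65030 = 2844*(1/65030) = 1422/32515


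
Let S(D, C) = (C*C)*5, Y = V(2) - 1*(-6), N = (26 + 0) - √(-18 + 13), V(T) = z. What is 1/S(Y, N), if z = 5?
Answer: I/(5*(52*√5 + 671*I)) ≈ 0.00028937 + 5.0145e-5*I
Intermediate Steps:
V(T) = 5
N = 26 - I*√5 (N = 26 - √(-5) = 26 - I*√5 ≈ 26.0 - 2.2361*I)
Y = 11 (Y = 5 - 1*(-6) = 5 + 6 = 11)
S(D, C) = 5*C² (S(D, C) = C²*5 = 5*C²)
1/S(Y, N) = 1/(5*(26 - I*√5)²)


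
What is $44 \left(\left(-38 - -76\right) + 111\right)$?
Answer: $6556$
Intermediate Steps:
$44 \left(\left(-38 - -76\right) + 111\right) = 44 \left(\left(-38 + 76\right) + 111\right) = 44 \left(38 + 111\right) = 44 \cdot 149 = 6556$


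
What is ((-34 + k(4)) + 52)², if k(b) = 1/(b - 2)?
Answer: 1369/4 ≈ 342.25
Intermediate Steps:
k(b) = 1/(-2 + b)
((-34 + k(4)) + 52)² = ((-34 + 1/(-2 + 4)) + 52)² = ((-34 + 1/2) + 52)² = ((-34 + ½) + 52)² = (-67/2 + 52)² = (37/2)² = 1369/4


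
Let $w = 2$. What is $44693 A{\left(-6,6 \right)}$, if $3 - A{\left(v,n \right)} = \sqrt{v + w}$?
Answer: $134079 - 89386 i \approx 1.3408 \cdot 10^{5} - 89386.0 i$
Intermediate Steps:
$A{\left(v,n \right)} = 3 - \sqrt{2 + v}$ ($A{\left(v,n \right)} = 3 - \sqrt{v + 2} = 3 - \sqrt{2 + v}$)
$44693 A{\left(-6,6 \right)} = 44693 \left(3 - \sqrt{2 - 6}\right) = 44693 \left(3 - \sqrt{-4}\right) = 44693 \left(3 - 2 i\right) = 134079 - 89386 i$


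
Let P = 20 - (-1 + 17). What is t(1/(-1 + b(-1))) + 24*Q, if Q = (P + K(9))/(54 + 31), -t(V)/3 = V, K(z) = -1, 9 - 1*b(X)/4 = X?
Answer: 851/1105 ≈ 0.77014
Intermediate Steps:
b(X) = 36 - 4*X
P = 4 (P = 20 - 1*16 = 20 - 16 = 4)
t(V) = -3*V
Q = 3/85 (Q = (4 - 1)/(54 + 31) = 3/85 ≈ 0.035294)
t(1/(-1 + b(-1))) + 24*Q = -3/(-1 + (36 - 4*(-1))) + 24*(3/85) = -3/(-1 + (36 + 4)) + 72/85 = -3/(-1 + 40) + 72/85 = -3/39 + 72/85 = -3*1/39 + 72/85 = -1/13 + 72/85 = 851/1105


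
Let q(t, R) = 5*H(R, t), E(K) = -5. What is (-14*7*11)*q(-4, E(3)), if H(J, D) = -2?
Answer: 10780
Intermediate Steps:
q(t, R) = -10 (q(t, R) = 5*(-2) = -10)
(-14*7*11)*q(-4, E(3)) = (-14*7*11)*(-10) = -98*11*(-10) = -1078*(-10) = 10780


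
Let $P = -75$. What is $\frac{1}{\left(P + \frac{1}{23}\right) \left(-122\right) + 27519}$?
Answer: $\frac{23}{843265} \approx 2.7275 \cdot 10^{-5}$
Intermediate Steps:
$\frac{1}{\left(P + \frac{1}{23}\right) \left(-122\right) + 27519} = \frac{1}{\left(-75 + \frac{1}{23}\right) \left(-122\right) + 27519} = \frac{1}{\left(- \frac{1724}{23}\right) \left(-122\right) + 27519} = \frac{1}{\frac{210328}{23} + 27519} = \frac{1}{\frac{843265}{23}} = \frac{23}{843265}$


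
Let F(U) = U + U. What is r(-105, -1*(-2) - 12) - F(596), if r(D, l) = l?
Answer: -1202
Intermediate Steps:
F(U) = 2*U
r(-105, -1*(-2) - 12) - F(596) = (-1*(-2) - 12) - 2*596 = (2 - 12) - 1*1192 = -10 - 1192 = -1202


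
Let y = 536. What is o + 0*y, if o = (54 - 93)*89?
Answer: -3471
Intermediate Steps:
o = -3471 (o = -39*89 = -3471)
o + 0*y = -3471 + 0*536 = -3471 + 0 = -3471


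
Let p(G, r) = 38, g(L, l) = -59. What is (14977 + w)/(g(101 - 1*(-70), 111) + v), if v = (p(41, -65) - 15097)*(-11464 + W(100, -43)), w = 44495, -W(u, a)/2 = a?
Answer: 59472/171341243 ≈ 0.00034710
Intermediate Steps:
W(u, a) = -2*a
v = 171341302 (v = (38 - 15097)*(-11464 - 2*(-43)) = -15059*(-11464 + 86) = -15059*(-11378) = 171341302)
(14977 + w)/(g(101 - 1*(-70), 111) + v) = (14977 + 44495)/(-59 + 171341302) = 59472/171341243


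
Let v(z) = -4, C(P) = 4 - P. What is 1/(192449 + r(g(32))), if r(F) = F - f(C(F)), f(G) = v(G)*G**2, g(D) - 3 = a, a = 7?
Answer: 1/192603 ≈ 5.1920e-6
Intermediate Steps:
g(D) = 10 (g(D) = 3 + 7 = 10)
f(G) = -4*G**2
r(F) = F + 4*(4 - F)**2 (r(F) = F - (-4)*(4 - F)**2 = F + 4*(4 - F)**2)
1/(192449 + r(g(32))) = 1/(192449 + (10 + 4*(-4 + 10)**2)) = 1/(192449 + (10 + 4*6**2)) = 1/(192449 + (10 + 4*36)) = 1/(192449 + (10 + 144)) = 1/(192449 + 154) = 1/192603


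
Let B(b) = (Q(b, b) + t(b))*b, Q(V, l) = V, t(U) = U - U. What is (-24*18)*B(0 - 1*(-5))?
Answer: -10800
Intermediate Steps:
t(U) = 0
B(b) = b**2 (B(b) = (b + 0)*b = b*b = b**2)
(-24*18)*B(0 - 1*(-5)) = (-24*18)*(0 - 1*(-5))**2 = -432*(0 + 5)**2 = -432*5**2 = -432*25 = -10800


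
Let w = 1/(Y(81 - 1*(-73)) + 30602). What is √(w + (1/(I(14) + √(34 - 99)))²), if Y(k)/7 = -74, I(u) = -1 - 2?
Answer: √7521*√((-15014 + 3*I*√65)/(28 + 3*I*√65))/15042 ≈ 0.04059 + 0.10882*I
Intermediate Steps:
I(u) = -3
Y(k) = -518 (Y(k) = 7*(-74) = -518)
w = 1/30084 (w = 1/(-518 + 30602) = 1/30084 ≈ 3.3240e-5)
√(w + (1/(I(14) + √(34 - 99)))²) = √(1/30084 + (1/(-3 + √(34 - 99)))²) = √(1/30084 + (1/(-3 + √(-65)))²) = √(1/30084 + (1/(-3 + I*√65))²) = √(1/30084 + (-3 + I*√65)⁻²)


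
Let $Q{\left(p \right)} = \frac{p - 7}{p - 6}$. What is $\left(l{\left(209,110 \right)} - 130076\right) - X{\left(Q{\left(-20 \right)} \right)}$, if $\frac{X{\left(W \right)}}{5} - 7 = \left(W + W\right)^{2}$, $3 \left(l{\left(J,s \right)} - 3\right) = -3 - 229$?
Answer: $- \frac{66014899}{507} \approx -1.3021 \cdot 10^{5}$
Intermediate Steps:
$l{\left(J,s \right)} = - \frac{223}{3}$ ($l{\left(J,s \right)} = 3 + \frac{-3 - 229}{3} = 3 + \frac{1}{3} \left(-232\right) = 3 - \frac{232}{3} = - \frac{223}{3}$)
$Q{\left(p \right)} = \frac{-7 + p}{-6 + p}$
$X{\left(W \right)} = 35 + 20 W^{2}$ ($X{\left(W \right)} = 35 + 5 \left(W + W\right)^{2} = 35 + 5 \left(2 W\right)^{2} = 35 + 5 \cdot 4 W^{2} = 35 + 20 W^{2}$)
$\left(l{\left(209,110 \right)} - 130076\right) - X{\left(Q{\left(-20 \right)} \right)} = \left(- \frac{223}{3} - 130076\right) - \left(35 + 20 \left(\frac{-7 - 20}{-6 - 20}\right)^{2}\right) = \left(- \frac{223}{3} - 130076\right) - \left(35 + 20 \left(\frac{1}{-26} \left(-27\right)\right)^{2}\right) = - \frac{390451}{3} - \left(35 + 20 \left(\left(- \frac{1}{26}\right) \left(-27\right)\right)^{2}\right) = - \frac{390451}{3} - \left(35 + 20 \left(\frac{27}{26}\right)^{2}\right) = - \frac{390451}{3} - \left(35 + 20 \cdot \frac{729}{676}\right) = - \frac{390451}{3} - \left(35 + \frac{3645}{169}\right) = - \frac{390451}{3} - \frac{9560}{169} = - \frac{66014899}{507}$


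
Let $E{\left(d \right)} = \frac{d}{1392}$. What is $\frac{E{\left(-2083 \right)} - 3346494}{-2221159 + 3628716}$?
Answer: $- \frac{4658321731}{1959319344} \approx -2.3775$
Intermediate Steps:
$E{\left(d \right)} = \frac{d}{1392}$ ($E{\left(d \right)} = d \frac{1}{1392} = \frac{d}{1392}$)
$\frac{E{\left(-2083 \right)} - 3346494}{-2221159 + 3628716} = \frac{\frac{1}{1392} \left(-2083\right) - 3346494}{-2221159 + 3628716} = \frac{- \frac{2083}{1392} - 3346494}{1407557} = \left(- \frac{4658321731}{1392}\right) \frac{1}{1407557} = - \frac{4658321731}{1959319344}$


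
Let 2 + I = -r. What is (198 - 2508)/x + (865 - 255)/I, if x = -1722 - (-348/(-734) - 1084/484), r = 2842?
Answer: 122569914185/108627221322 ≈ 1.1284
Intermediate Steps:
x = -76390451/44407 (x = -1722 - (-348*(-1/734) - 1084*1/484) = -1722 - (174/367 - 271/121) = -1722 - 1*(-78403/44407) = -1722 + 78403/44407 = -76390451/44407 ≈ -1720.2)
I = -2844 (I = -2 - 1*2842 = -2 - 2842 = -2844)
(198 - 2508)/x + (865 - 255)/I = (198 - 2508)/(-76390451/44407) + (865 - 255)/(-2844) = -2310*(-44407/76390451) + 610*(-1/2844) = 102580170/76390451 - 305/1422 = 122569914185/108627221322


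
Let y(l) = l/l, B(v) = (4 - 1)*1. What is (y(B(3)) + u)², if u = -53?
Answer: 2704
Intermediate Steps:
B(v) = 3 (B(v) = 3*1 = 3)
y(l) = 1
(y(B(3)) + u)² = (1 - 53)² = (-52)² = 2704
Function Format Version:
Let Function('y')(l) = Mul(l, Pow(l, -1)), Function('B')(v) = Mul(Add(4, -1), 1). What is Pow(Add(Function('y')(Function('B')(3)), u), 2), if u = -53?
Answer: 2704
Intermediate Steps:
Function('B')(v) = 3 (Function('B')(v) = Mul(3, 1) = 3)
Function('y')(l) = 1
Pow(Add(Function('y')(Function('B')(3)), u), 2) = Pow(Add(1, -53), 2) = Pow(-52, 2) = 2704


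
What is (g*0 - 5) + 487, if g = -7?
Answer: 482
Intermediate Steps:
(g*0 - 5) + 487 = (-7*0 - 5) + 487 = (0 - 5) + 487 = -5 + 487 = 482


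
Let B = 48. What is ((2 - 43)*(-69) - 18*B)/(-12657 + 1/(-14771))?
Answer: -29025015/186956548 ≈ -0.15525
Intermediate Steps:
((2 - 43)*(-69) - 18*B)/(-12657 + 1/(-14771)) = ((2 - 43)*(-69) - 18*48)/(-12657 + 1/(-14771)) = (-41*(-69) - 864)/(-12657 - 1/14771) = (2829 - 864)/(-186956548/14771) = 1965*(-14771/186956548) = -29025015/186956548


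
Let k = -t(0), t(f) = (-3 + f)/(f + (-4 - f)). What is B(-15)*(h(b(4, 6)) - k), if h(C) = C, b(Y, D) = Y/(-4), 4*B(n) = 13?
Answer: -13/16 ≈ -0.81250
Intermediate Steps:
B(n) = 13/4 (B(n) = (1/4)*13 = 13/4)
b(Y, D) = -Y/4 (b(Y, D) = Y*(-1/4) = -Y/4)
t(f) = 3/4 - f/4 (t(f) = (-3 + f)/(-4) = (-3 + f)*(-1/4) = 3/4 - f/4)
k = -3/4 (k = -(3/4 - 1/4*0) = -(3/4 + 0) = -1*3/4 = -3/4 ≈ -0.75000)
B(-15)*(h(b(4, 6)) - k) = 13*(-1/4*4 - 1*(-3/4))/4 = 13*(-1 + 3/4)/4 = (13/4)*(-1/4) = -13/16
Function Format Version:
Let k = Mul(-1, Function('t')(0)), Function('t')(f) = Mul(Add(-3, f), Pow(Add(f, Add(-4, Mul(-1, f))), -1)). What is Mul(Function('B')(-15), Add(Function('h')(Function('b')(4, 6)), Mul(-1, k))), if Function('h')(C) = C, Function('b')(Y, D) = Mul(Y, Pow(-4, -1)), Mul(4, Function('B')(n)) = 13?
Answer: Rational(-13, 16) ≈ -0.81250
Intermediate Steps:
Function('B')(n) = Rational(13, 4) (Function('B')(n) = Mul(Rational(1, 4), 13) = Rational(13, 4))
Function('b')(Y, D) = Mul(Rational(-1, 4), Y) (Function('b')(Y, D) = Mul(Y, Rational(-1, 4)) = Mul(Rational(-1, 4), Y))
Function('t')(f) = Add(Rational(3, 4), Mul(Rational(-1, 4), f)) (Function('t')(f) = Mul(Add(-3, f), Pow(-4, -1)) = Mul(Add(-3, f), Rational(-1, 4)) = Add(Rational(3, 4), Mul(Rational(-1, 4), f)))
k = Rational(-3, 4) (k = Mul(-1, Add(Rational(3, 4), Mul(Rational(-1, 4), 0))) = Mul(-1, Add(Rational(3, 4), 0)) = Mul(-1, Rational(3, 4)) = Rational(-3, 4) ≈ -0.75000)
Mul(Function('B')(-15), Add(Function('h')(Function('b')(4, 6)), Mul(-1, k))) = Mul(Rational(13, 4), Add(Mul(Rational(-1, 4), 4), Mul(-1, Rational(-3, 4)))) = Mul(Rational(13, 4), Add(-1, Rational(3, 4))) = Mul(Rational(13, 4), Rational(-1, 4)) = Rational(-13, 16)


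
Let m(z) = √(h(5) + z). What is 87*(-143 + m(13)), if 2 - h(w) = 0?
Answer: -12441 + 87*√15 ≈ -12104.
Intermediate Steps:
h(w) = 2 (h(w) = 2 - 1*0 = 2 + 0 = 2)
m(z) = √(2 + z)
87*(-143 + m(13)) = 87*(-143 + √(2 + 13)) = 87*(-143 + √15) = -12441 + 87*√15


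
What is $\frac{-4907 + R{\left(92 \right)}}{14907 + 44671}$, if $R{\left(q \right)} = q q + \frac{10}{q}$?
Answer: $\frac{163627}{2740588} \approx 0.059705$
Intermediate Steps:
$R{\left(q \right)} = q^{2} + \frac{10}{q}$
$\frac{-4907 + R{\left(92 \right)}}{14907 + 44671} = \frac{-4907 + \frac{10 + 92^{3}}{92}}{14907 + 44671} = \frac{-4907 + \frac{10 + 778688}{92}}{59578} = \left(-4907 + \frac{1}{92} \cdot 778698\right) \frac{1}{59578} = \left(-4907 + \frac{389349}{46}\right) \frac{1}{59578} = \frac{163627}{46} \cdot \frac{1}{59578} = \frac{163627}{2740588}$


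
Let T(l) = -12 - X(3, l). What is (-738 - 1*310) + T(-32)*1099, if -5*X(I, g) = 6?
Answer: -64586/5 ≈ -12917.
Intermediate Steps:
X(I, g) = -6/5 (X(I, g) = -1/5*6 = -6/5)
T(l) = -54/5 (T(l) = -12 - 1*(-6/5) = -12 + 6/5 = -54/5)
(-738 - 1*310) + T(-32)*1099 = (-738 - 1*310) - 54/5*1099 = (-738 - 310) - 59346/5 = -1048 - 59346/5 = -64586/5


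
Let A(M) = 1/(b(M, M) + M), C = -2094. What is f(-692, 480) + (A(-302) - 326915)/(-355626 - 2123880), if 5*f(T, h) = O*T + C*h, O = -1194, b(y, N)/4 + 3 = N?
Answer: -225008706787983/6289680220 ≈ -35774.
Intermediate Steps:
b(y, N) = -12 + 4*N
A(M) = 1/(-12 + 5*M) (A(M) = 1/((-12 + 4*M) + M) = 1/(-12 + 5*M))
f(T, h) = -2094*h/5 - 1194*T/5 (f(T, h) = (-1194*T - 2094*h)/5 = (-2094*h - 1194*T)/5 = -2094*h/5 - 1194*T/5)
f(-692, 480) + (A(-302) - 326915)/(-355626 - 2123880) = (-2094/5*480 - 1194/5*(-692)) + (1/(-12 + 5*(-302)) - 326915)/(-355626 - 2123880) = (-201024 + 826248/5) + (1/(-12 - 1510) - 326915)/(-2479506) = -178872/5 + (1/(-1522) - 326915)*(-1/2479506) = -178872/5 + (-1/1522 - 326915)*(-1/2479506) = -178872/5 - 497564631/1522*(-1/2479506) = -178872/5 + 165854877/1257936044 = -225008706787983/6289680220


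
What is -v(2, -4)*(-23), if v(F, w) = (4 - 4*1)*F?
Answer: 0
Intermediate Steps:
v(F, w) = 0 (v(F, w) = (4 - 4)*F = 0*F = 0)
-v(2, -4)*(-23) = -1*0*(-23) = 0*(-23) = 0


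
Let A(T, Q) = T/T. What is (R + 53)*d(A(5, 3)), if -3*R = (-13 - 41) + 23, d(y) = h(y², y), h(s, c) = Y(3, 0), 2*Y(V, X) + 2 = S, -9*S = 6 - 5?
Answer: -1805/27 ≈ -66.852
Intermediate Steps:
S = -⅑ (S = -(6 - 5)/9 = -⅑*1 = -⅑ ≈ -0.11111)
Y(V, X) = -19/18 (Y(V, X) = -1 + (½)*(-⅑) = -1 - 1/18 = -19/18)
h(s, c) = -19/18
A(T, Q) = 1
d(y) = -19/18
R = 31/3 (R = -((-13 - 41) + 23)/3 = -(-54 + 23)/3 = -⅓*(-31) = 31/3 ≈ 10.333)
(R + 53)*d(A(5, 3)) = (31/3 + 53)*(-19/18) = (190/3)*(-19/18) = -1805/27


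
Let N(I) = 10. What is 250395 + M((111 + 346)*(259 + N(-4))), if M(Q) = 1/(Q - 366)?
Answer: 30690163966/122567 ≈ 2.5040e+5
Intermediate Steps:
M(Q) = 1/(-366 + Q)
250395 + M((111 + 346)*(259 + N(-4))) = 250395 + 1/(-366 + (111 + 346)*(259 + 10)) = 250395 + 1/(-366 + 457*269) = 250395 + 1/(-366 + 122933) = 250395 + 1/122567 = 30690163966/122567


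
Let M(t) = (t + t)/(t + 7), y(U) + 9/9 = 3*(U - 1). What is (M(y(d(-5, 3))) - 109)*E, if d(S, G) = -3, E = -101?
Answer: 31714/3 ≈ 10571.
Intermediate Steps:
y(U) = -4 + 3*U (y(U) = -1 + 3*(U - 1) = -1 + 3*(-1 + U) = -1 + (-3 + 3*U) = -4 + 3*U)
M(t) = 2*t/(7 + t) (M(t) = (2*t)/(7 + t) = 2*t/(7 + t))
(M(y(d(-5, 3))) - 109)*E = (2*(-4 + 3*(-3))/(7 + (-4 + 3*(-3))) - 109)*(-101) = (2*(-4 - 9)/(7 + (-4 - 9)) - 109)*(-101) = (2*(-13)/(7 - 13) - 109)*(-101) = (2*(-13)/(-6) - 109)*(-101) = (2*(-13)*(-⅙) - 109)*(-101) = (13/3 - 109)*(-101) = -314/3*(-101) = 31714/3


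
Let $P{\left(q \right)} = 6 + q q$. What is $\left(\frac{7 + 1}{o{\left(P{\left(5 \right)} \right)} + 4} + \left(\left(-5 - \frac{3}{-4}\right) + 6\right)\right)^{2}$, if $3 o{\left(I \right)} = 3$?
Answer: $\frac{4489}{400} \approx 11.223$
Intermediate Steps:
$P{\left(q \right)} = 6 + q^{2}$
$o{\left(I \right)} = 1$ ($o{\left(I \right)} = \frac{1}{3} \cdot 3 = 1$)
$\left(\frac{7 + 1}{o{\left(P{\left(5 \right)} \right)} + 4} + \left(\left(-5 - \frac{3}{-4}\right) + 6\right)\right)^{2} = \left(\frac{7 + 1}{1 + 4} + \left(\left(-5 - \frac{3}{-4}\right) + 6\right)\right)^{2} = \left(\frac{8}{5} + \left(\left(-5 - - \frac{3}{4}\right) + 6\right)\right)^{2} = \left(8 \cdot \frac{1}{5} + \left(\left(-5 + \frac{3}{4}\right) + 6\right)\right)^{2} = \left(\frac{8}{5} + \left(- \frac{17}{4} + 6\right)\right)^{2} = \left(\frac{8}{5} + \frac{7}{4}\right)^{2} = \left(\frac{67}{20}\right)^{2} = \frac{4489}{400}$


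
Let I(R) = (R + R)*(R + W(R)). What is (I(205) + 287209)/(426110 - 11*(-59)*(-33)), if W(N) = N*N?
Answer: 17601509/404693 ≈ 43.493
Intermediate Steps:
W(N) = N²
I(R) = 2*R*(R + R²) (I(R) = (R + R)*(R + R²) = (2*R)*(R + R²) = 2*R*(R + R²))
(I(205) + 287209)/(426110 - 11*(-59)*(-33)) = (2*205²*(1 + 205) + 287209)/(426110 - 11*(-59)*(-33)) = (2*42025*206 + 287209)/(426110 + 649*(-33)) = (17314300 + 287209)/(426110 - 21417) = 17601509/404693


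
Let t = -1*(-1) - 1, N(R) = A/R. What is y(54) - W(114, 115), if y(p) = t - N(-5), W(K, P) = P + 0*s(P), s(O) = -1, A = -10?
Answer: -117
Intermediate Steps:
W(K, P) = P (W(K, P) = P + 0*(-1) = P + 0 = P)
N(R) = -10/R
t = 0 (t = 1 - 1 = 0)
y(p) = -2 (y(p) = 0 - (-10)/(-5) = 0 - (-10)*(-1)/5 = 0 - 1*2 = 0 - 2 = -2)
y(54) - W(114, 115) = -2 - 1*115 = -2 - 115 = -117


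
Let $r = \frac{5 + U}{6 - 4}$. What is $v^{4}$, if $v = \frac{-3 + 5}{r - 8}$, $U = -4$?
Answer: $\frac{256}{50625} \approx 0.0050568$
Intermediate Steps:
$r = \frac{1}{2}$ ($r = \frac{5 - 4}{6 - 4} = 1 \cdot \frac{1}{2} = \frac{1}{2} \approx 0.5$)
$v = - \frac{4}{15}$ ($v = \frac{-3 + 5}{\frac{1}{2} - 8} = \frac{2}{- \frac{15}{2}} = 2 \left(- \frac{2}{15}\right) = - \frac{4}{15} \approx -0.26667$)
$v^{4} = \left(- \frac{4}{15}\right)^{4} = \frac{256}{50625}$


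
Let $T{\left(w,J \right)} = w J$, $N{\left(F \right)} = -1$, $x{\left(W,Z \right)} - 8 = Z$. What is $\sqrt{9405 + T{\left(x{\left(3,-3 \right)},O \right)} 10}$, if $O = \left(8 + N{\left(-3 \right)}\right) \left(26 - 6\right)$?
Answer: $\sqrt{16405} \approx 128.08$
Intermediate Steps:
$x{\left(W,Z \right)} = 8 + Z$
$O = 140$ ($O = \left(8 - 1\right) \left(26 - 6\right) = 7 \cdot 20 = 140$)
$T{\left(w,J \right)} = J w$
$\sqrt{9405 + T{\left(x{\left(3,-3 \right)},O \right)} 10} = \sqrt{9405 + 140 \left(8 - 3\right) 10} = \sqrt{9405 + 140 \cdot 5 \cdot 10} = \sqrt{9405 + 700 \cdot 10} = \sqrt{9405 + 7000} = \sqrt{16405}$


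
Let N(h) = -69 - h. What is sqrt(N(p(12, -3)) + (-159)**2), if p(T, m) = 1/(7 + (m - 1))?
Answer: sqrt(226905)/3 ≈ 158.78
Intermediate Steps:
p(T, m) = 1/(6 + m) (p(T, m) = 1/(7 + (-1 + m)) = 1/(6 + m))
sqrt(N(p(12, -3)) + (-159)**2) = sqrt((-69 - 1/(6 - 3)) + (-159)**2) = sqrt((-69 - 1/3) + 25281) = sqrt(-208/3 + 25281) = sqrt(75635/3) = sqrt(226905)/3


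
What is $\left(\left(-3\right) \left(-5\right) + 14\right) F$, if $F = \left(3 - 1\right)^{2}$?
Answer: $116$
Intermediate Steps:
$F = 4$ ($F = 2^{2} = 4$)
$\left(\left(-3\right) \left(-5\right) + 14\right) F = \left(\left(-3\right) \left(-5\right) + 14\right) 4 = \left(15 + 14\right) 4 = 29 \cdot 4 = 116$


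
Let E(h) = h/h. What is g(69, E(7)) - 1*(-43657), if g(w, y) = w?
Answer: 43726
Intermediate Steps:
E(h) = 1
g(69, E(7)) - 1*(-43657) = 69 - 1*(-43657) = 69 + 43657 = 43726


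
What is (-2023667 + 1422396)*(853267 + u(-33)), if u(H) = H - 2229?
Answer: -511684627355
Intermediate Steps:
u(H) = -2229 + H
(-2023667 + 1422396)*(853267 + u(-33)) = (-2023667 + 1422396)*(853267 + (-2229 - 33)) = -601271*(853267 - 2262) = -601271*851005 = -511684627355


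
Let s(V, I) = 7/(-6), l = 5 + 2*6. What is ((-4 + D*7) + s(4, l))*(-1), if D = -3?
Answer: 157/6 ≈ 26.167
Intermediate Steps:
l = 17 (l = 5 + 12 = 17)
s(V, I) = -7/6 (s(V, I) = 7*(-⅙) = -7/6)
((-4 + D*7) + s(4, l))*(-1) = ((-4 - 3*7) - 7/6)*(-1) = ((-4 - 21) - 7/6)*(-1) = (-25 - 7/6)*(-1) = -157/6*(-1) = 157/6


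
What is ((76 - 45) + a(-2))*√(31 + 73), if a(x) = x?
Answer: 58*√26 ≈ 295.74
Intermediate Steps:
((76 - 45) + a(-2))*√(31 + 73) = ((76 - 45) - 2)*√(31 + 73) = (31 - 2)*√104 = 29*(2*√26) = 58*√26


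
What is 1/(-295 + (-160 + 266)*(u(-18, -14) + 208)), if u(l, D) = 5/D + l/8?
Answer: 14/300673 ≈ 4.6562e-5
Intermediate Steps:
u(l, D) = 5/D + l/8 (u(l, D) = 5/D + l*(1/8) = 5/D + l/8)
1/(-295 + (-160 + 266)*(u(-18, -14) + 208)) = 1/(-295 + (-160 + 266)*((5/(-14) + (1/8)*(-18)) + 208)) = 1/(-295 + 106*((5*(-1/14) - 9/4) + 208)) = 1/(-295 + 106*((-5/14 - 9/4) + 208)) = 1/(-295 + 106*(-73/28 + 208)) = 1/(-295 + 106*(5751/28)) = 1/(-295 + 304803/14) = 1/(300673/14) = 14/300673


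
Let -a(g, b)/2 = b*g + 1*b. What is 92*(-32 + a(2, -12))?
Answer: 3680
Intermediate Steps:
a(g, b) = -2*b - 2*b*g (a(g, b) = -2*(b*g + 1*b) = -2*(b*g + b) = -2*(b + b*g) = -2*b - 2*b*g)
92*(-32 + a(2, -12)) = 92*(-32 - 2*(-12)*(1 + 2)) = 92*(-32 - 2*(-12)*3) = 92*(-32 + 72) = 92*40 = 3680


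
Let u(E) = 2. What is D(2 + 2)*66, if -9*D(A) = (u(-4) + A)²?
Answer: -264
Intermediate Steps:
D(A) = -(2 + A)²/9
D(2 + 2)*66 = -(2 + (2 + 2))²/9*66 = -(2 + 4)²/9*66 = -⅑*6²*66 = -⅑*36*66 = -4*66 = -264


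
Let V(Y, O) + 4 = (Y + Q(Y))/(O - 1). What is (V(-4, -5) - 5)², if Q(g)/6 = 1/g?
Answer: 9409/144 ≈ 65.340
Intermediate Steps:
Q(g) = 6/g
V(Y, O) = -4 + (Y + 6/Y)/(-1 + O) (V(Y, O) = -4 + (Y + 6/Y)/(O - 1) = -4 + (Y + 6/Y)/(-1 + O))
(V(-4, -5) - 5)² = ((6 - 4*(4 - 4 - 4*(-5)))/((-4)*(-1 - 5)) - 5)² = (-¼*(6 - 4*(4 - 4 + 20))/(-6) - 5)² = (-¼*(-⅙)*(6 - 4*20) - 5)² = (-¼*(-⅙)*(6 - 80) - 5)² = (-¼*(-⅙)*(-74) - 5)² = (-37/12 - 5)² = (-97/12)² = 9409/144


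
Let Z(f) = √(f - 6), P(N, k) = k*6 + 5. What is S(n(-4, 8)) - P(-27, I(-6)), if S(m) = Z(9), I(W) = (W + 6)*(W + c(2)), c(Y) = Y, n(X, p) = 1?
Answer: -5 + √3 ≈ -3.2679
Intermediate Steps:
I(W) = (2 + W)*(6 + W) (I(W) = (W + 6)*(W + 2) = (6 + W)*(2 + W) = (2 + W)*(6 + W))
P(N, k) = 5 + 6*k (P(N, k) = 6*k + 5 = 5 + 6*k)
Z(f) = √(-6 + f)
S(m) = √3 (S(m) = √(-6 + 9) = √3)
S(n(-4, 8)) - P(-27, I(-6)) = √3 - (5 + 6*(12 + (-6)² + 8*(-6))) = √3 - (5 + 6*(12 + 36 - 48)) = √3 - (5 + 6*0) = √3 - (5 + 0) = √3 - 1*5 = √3 - 5 = -5 + √3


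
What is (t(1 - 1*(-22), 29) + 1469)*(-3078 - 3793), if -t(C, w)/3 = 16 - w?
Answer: -10361468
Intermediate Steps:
t(C, w) = -48 + 3*w (t(C, w) = -3*(16 - w) = -48 + 3*w)
(t(1 - 1*(-22), 29) + 1469)*(-3078 - 3793) = ((-48 + 3*29) + 1469)*(-3078 - 3793) = ((-48 + 87) + 1469)*(-6871) = (39 + 1469)*(-6871) = 1508*(-6871) = -10361468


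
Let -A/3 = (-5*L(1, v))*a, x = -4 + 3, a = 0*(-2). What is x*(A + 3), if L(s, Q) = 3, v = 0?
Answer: -3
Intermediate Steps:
a = 0
x = -1
A = 0 (A = -3*(-5*3)*0 = -(-45)*0 = -3*0 = 0)
x*(A + 3) = -(0 + 3) = -1*3 = -3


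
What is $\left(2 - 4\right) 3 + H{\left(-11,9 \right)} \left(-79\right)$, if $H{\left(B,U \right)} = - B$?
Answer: $-875$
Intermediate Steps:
$\left(2 - 4\right) 3 + H{\left(-11,9 \right)} \left(-79\right) = \left(2 - 4\right) 3 + \left(-1\right) \left(-11\right) \left(-79\right) = \left(-2\right) 3 + 11 \left(-79\right) = -6 - 869 = -875$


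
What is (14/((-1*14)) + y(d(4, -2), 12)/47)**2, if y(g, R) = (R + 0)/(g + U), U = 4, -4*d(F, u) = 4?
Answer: 1849/2209 ≈ 0.83703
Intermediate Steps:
d(F, u) = -1 (d(F, u) = -1/4*4 = -1)
y(g, R) = R/(4 + g) (y(g, R) = (R + 0)/(g + 4) = R/(4 + g))
(14/((-1*14)) + y(d(4, -2), 12)/47)**2 = (14/((-1*14)) + (12/(4 - 1))/47)**2 = (14/(-14) + (12/3)*(1/47))**2 = (14*(-1/14) + (12*(1/3))*(1/47))**2 = (-1 + 4*(1/47))**2 = (-1 + 4/47)**2 = (-43/47)**2 = 1849/2209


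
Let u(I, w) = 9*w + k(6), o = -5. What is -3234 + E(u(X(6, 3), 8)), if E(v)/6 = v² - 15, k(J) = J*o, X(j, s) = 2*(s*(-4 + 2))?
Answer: 7260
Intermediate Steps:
X(j, s) = -4*s (X(j, s) = 2*(s*(-2)) = 2*(-2*s) = -4*s)
k(J) = -5*J (k(J) = J*(-5) = -5*J)
u(I, w) = -30 + 9*w (u(I, w) = 9*w - 5*6 = 9*w - 30 = -30 + 9*w)
E(v) = -90 + 6*v² (E(v) = 6*(v² - 15) = 6*(-15 + v²) = -90 + 6*v²)
-3234 + E(u(X(6, 3), 8)) = -3234 + (-90 + 6*(-30 + 9*8)²) = -3234 + (-90 + 6*(-30 + 72)²) = -3234 + (-90 + 6*42²) = -3234 + (-90 + 6*1764) = -3234 + (-90 + 10584) = -3234 + 10494 = 7260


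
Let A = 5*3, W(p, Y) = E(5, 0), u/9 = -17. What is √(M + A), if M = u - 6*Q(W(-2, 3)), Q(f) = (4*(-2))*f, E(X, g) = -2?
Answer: 3*I*√26 ≈ 15.297*I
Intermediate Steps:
u = -153 (u = 9*(-17) = -153)
W(p, Y) = -2
Q(f) = -8*f
A = 15
M = -249 (M = -153 - (-48)*(-2) = -153 - 6*16 = -153 - 96 = -249)
√(M + A) = √(-249 + 15) = √(-234) = 3*I*√26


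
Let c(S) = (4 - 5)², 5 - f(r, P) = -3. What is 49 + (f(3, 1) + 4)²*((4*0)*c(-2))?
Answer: 49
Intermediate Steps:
f(r, P) = 8 (f(r, P) = 5 - 1*(-3) = 5 + 3 = 8)
c(S) = 1 (c(S) = (-1)² = 1)
49 + (f(3, 1) + 4)²*((4*0)*c(-2)) = 49 + (8 + 4)²*((4*0)*1) = 49 + 12²*(0*1) = 49 + 144*0 = 49 + 0 = 49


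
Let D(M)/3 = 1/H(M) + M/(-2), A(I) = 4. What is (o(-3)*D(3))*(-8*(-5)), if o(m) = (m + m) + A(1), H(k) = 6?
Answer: 320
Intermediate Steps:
D(M) = 1/2 - 3*M/2 (D(M) = 3*(1/6 + M/(-2)) = 3*(1*(1/6) + M*(-1/2)) = 3*(1/6 - M/2) = 1/2 - 3*M/2)
o(m) = 4 + 2*m (o(m) = (m + m) + 4 = 2*m + 4 = 4 + 2*m)
(o(-3)*D(3))*(-8*(-5)) = ((4 + 2*(-3))*(1/2 - 3/2*3))*(-8*(-5)) = ((4 - 6)*(1/2 - 9/2))*40 = -2*(-4)*40 = 8*40 = 320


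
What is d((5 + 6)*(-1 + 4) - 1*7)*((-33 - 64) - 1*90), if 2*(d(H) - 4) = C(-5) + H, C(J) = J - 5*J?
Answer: -5049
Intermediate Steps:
C(J) = -4*J
d(H) = 14 + H/2 (d(H) = 4 + (-4*(-5) + H)/2 = 4 + (20 + H)/2 = 4 + (10 + H/2) = 14 + H/2)
d((5 + 6)*(-1 + 4) - 1*7)*((-33 - 64) - 1*90) = (14 + ((5 + 6)*(-1 + 4) - 1*7)/2)*((-33 - 64) - 1*90) = (14 + (11*3 - 7)/2)*(-97 - 90) = (14 + (33 - 7)/2)*(-187) = (14 + (½)*26)*(-187) = (14 + 13)*(-187) = 27*(-187) = -5049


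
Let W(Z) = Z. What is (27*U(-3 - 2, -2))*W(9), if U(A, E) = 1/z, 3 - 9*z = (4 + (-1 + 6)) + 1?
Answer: -2187/7 ≈ -312.43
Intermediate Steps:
z = -7/9 (z = ⅓ - ((4 + (-1 + 6)) + 1)/9 = ⅓ - ((4 + 5) + 1)/9 = ⅓ - (9 + 1)/9 = ⅓ - ⅑*10 = ⅓ - 10/9 = -7/9 ≈ -0.77778)
U(A, E) = -9/7 (U(A, E) = 1/(-7/9) = -9/7)
(27*U(-3 - 2, -2))*W(9) = (27*(-9/7))*9 = -243/7*9 = -2187/7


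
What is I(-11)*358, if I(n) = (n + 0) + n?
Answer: -7876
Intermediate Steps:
I(n) = 2*n (I(n) = n + n = 2*n)
I(-11)*358 = (2*(-11))*358 = -22*358 = -7876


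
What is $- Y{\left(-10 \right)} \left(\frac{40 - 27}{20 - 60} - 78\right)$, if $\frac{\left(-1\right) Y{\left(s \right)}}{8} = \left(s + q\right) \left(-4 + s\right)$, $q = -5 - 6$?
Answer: $- \frac{921102}{5} \approx -1.8422 \cdot 10^{5}$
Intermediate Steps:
$q = -11$ ($q = -5 - 6 = -11$)
$Y{\left(s \right)} = - 8 \left(-11 + s\right) \left(-4 + s\right)$ ($Y{\left(s \right)} = - 8 \left(s - 11\right) \left(-4 + s\right) = - 8 \left(-11 + s\right) \left(-4 + s\right)$)
$- Y{\left(-10 \right)} \left(\frac{40 - 27}{20 - 60} - 78\right) = - \left(-352 - 8 \left(-10\right)^{2} + 120 \left(-10\right)\right) \left(\frac{40 - 27}{20 - 60} - 78\right) = - \left(-352 - 800 - 1200\right) \left(\frac{13}{-40} - 78\right) = - \left(-352 - 800 - 1200\right) \left(13 \left(- \frac{1}{40}\right) - 78\right) = - \left(-2352\right) \left(- \frac{13}{40} - 78\right) = - \frac{\left(-2352\right) \left(-3133\right)}{40} = \left(-1\right) \frac{921102}{5} = - \frac{921102}{5}$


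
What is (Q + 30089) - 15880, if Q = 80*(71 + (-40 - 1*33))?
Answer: 14049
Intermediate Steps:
Q = -160 (Q = 80*(71 + (-40 - 33)) = 80*(71 - 73) = 80*(-2) = -160)
(Q + 30089) - 15880 = (-160 + 30089) - 15880 = 29929 - 15880 = 14049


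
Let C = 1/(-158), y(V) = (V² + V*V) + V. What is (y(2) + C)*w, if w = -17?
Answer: -26843/158 ≈ -169.89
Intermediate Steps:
y(V) = V + 2*V² (y(V) = (V² + V²) + V = 2*V² + V = V + 2*V²)
C = -1/158 ≈ -0.0063291
(y(2) + C)*w = (2*(1 + 2*2) - 1/158)*(-17) = (2*(1 + 4) - 1/158)*(-17) = (2*5 - 1/158)*(-17) = (10 - 1/158)*(-17) = (1579/158)*(-17) = -26843/158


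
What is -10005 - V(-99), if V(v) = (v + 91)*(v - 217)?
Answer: -12533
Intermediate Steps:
V(v) = (-217 + v)*(91 + v) (V(v) = (91 + v)*(-217 + v) = (-217 + v)*(91 + v))
-10005 - V(-99) = -10005 - (-19747 + (-99)² - 126*(-99)) = -10005 - (-19747 + 9801 + 12474) = -10005 - 1*2528 = -10005 - 2528 = -12533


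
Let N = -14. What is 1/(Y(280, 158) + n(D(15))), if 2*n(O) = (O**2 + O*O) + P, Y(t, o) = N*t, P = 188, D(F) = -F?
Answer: -1/3601 ≈ -0.00027770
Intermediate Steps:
Y(t, o) = -14*t
n(O) = 94 + O**2 (n(O) = ((O**2 + O*O) + 188)/2 = ((O**2 + O**2) + 188)/2 = (2*O**2 + 188)/2 = (188 + 2*O**2)/2 = 94 + O**2)
1/(Y(280, 158) + n(D(15))) = 1/(-14*280 + (94 + (-1*15)**2)) = 1/(-3920 + (94 + (-15)**2)) = 1/(-3920 + (94 + 225)) = 1/(-3920 + 319) = 1/(-3601) = -1/3601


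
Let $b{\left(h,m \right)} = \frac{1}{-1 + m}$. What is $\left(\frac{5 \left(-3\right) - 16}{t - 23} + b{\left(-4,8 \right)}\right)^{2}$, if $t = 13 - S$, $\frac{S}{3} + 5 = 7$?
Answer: $\frac{54289}{12544} \approx 4.3279$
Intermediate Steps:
$S = 6$ ($S = -15 + 3 \cdot 7 = -15 + 21 = 6$)
$t = 7$ ($t = 13 - 6 = 7$)
$\left(\frac{5 \left(-3\right) - 16}{t - 23} + b{\left(-4,8 \right)}\right)^{2} = \left(\frac{5 \left(-3\right) - 16}{7 - 23} + \frac{1}{-1 + 8}\right)^{2} = \left(\frac{-15 - 16}{-16} + \frac{1}{7}\right)^{2} = \left(\left(-31\right) \left(- \frac{1}{16}\right) + \frac{1}{7}\right)^{2} = \left(\frac{31}{16} + \frac{1}{7}\right)^{2} = \left(\frac{233}{112}\right)^{2} = \frac{54289}{12544}$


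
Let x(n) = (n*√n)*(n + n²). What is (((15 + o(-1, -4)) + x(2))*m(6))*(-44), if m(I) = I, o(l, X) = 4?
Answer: -5016 - 3168*√2 ≈ -9496.2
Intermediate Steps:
x(n) = n^(3/2)*(n + n²)
(((15 + o(-1, -4)) + x(2))*m(6))*(-44) = (((15 + 4) + 2^(5/2)*(1 + 2))*6)*(-44) = ((19 + (4*√2)*3)*6)*(-44) = ((19 + 12*√2)*6)*(-44) = (114 + 72*√2)*(-44) = -5016 - 3168*√2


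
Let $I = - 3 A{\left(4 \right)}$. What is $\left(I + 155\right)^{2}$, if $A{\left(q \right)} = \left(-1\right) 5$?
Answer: $28900$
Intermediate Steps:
$A{\left(q \right)} = -5$
$I = 15$ ($I = \left(-3\right) \left(-5\right) = 15$)
$\left(I + 155\right)^{2} = \left(15 + 155\right)^{2} = 170^{2} = 28900$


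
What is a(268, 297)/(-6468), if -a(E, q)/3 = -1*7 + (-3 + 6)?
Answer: -1/539 ≈ -0.0018553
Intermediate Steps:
a(E, q) = 12 (a(E, q) = -3*(-1*7 + (-3 + 6)) = -3*(-7 + 3) = -3*(-4) = 12)
a(268, 297)/(-6468) = 12/(-6468) = 12*(-1/6468) = -1/539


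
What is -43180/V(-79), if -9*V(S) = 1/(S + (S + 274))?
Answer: 45079920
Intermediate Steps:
V(S) = -1/(9*(274 + 2*S)) (V(S) = -1/(9*(S + (S + 274))) = -1/(9*(S + (274 + S))) = -1/(9*(274 + 2*S)))
-43180/V(-79) = -43180/((-1/(2466 + 18*(-79)))) = -43180/((-1/(2466 - 1422))) = -43180/((-1/1044)) = -43180/((-1*1/1044)) = -43180/(-1/1044) = -43180*(-1044) = 45079920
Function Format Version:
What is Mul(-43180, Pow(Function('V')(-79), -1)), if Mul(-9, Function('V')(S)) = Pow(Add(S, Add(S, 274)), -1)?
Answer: 45079920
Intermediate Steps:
Function('V')(S) = Mul(Rational(-1, 9), Pow(Add(274, Mul(2, S)), -1)) (Function('V')(S) = Mul(Rational(-1, 9), Pow(Add(S, Add(S, 274)), -1)) = Mul(Rational(-1, 9), Pow(Add(S, Add(274, S)), -1)) = Mul(Rational(-1, 9), Pow(Add(274, Mul(2, S)), -1)))
Mul(-43180, Pow(Function('V')(-79), -1)) = Mul(-43180, Pow(Mul(-1, Pow(Add(2466, Mul(18, -79)), -1)), -1)) = Mul(-43180, Pow(Mul(-1, Pow(Add(2466, -1422), -1)), -1)) = Mul(-43180, Pow(Mul(-1, Pow(1044, -1)), -1)) = Mul(-43180, Pow(Mul(-1, Rational(1, 1044)), -1)) = Mul(-43180, Pow(Rational(-1, 1044), -1)) = Mul(-43180, -1044) = 45079920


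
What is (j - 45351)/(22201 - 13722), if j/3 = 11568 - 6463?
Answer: -30036/8479 ≈ -3.5424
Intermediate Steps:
j = 15315 (j = 3*(11568 - 6463) = 3*5105 = 15315)
(j - 45351)/(22201 - 13722) = (15315 - 45351)/(22201 - 13722) = -30036/8479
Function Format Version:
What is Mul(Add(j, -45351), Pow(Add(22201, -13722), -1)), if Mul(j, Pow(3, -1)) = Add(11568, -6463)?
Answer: Rational(-30036, 8479) ≈ -3.5424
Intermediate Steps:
j = 15315 (j = Mul(3, Add(11568, -6463)) = Mul(3, 5105) = 15315)
Mul(Add(j, -45351), Pow(Add(22201, -13722), -1)) = Mul(Add(15315, -45351), Pow(Add(22201, -13722), -1)) = Mul(-30036, Pow(8479, -1)) = Mul(-30036, Rational(1, 8479)) = Rational(-30036, 8479)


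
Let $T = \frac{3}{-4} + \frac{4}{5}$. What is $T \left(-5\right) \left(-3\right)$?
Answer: $\frac{3}{4} \approx 0.75$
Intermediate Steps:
$T = \frac{1}{20}$ ($T = 3 \left(- \frac{1}{4}\right) + 4 \cdot \frac{1}{5} = - \frac{3}{4} + \frac{4}{5} = \frac{1}{20} \approx 0.05$)
$T \left(-5\right) \left(-3\right) = \frac{1}{20} \left(-5\right) \left(-3\right) = \left(- \frac{1}{4}\right) \left(-3\right) = \frac{3}{4}$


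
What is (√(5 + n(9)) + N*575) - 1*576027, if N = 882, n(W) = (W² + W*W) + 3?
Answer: -68877 + √170 ≈ -68864.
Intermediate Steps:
n(W) = 3 + 2*W² (n(W) = (W² + W²) + 3 = 2*W² + 3 = 3 + 2*W²)
(√(5 + n(9)) + N*575) - 1*576027 = (√(5 + (3 + 2*9²)) + 882*575) - 1*576027 = (√(5 + (3 + 2*81)) + 507150) - 576027 = (√(5 + (3 + 162)) + 507150) - 576027 = (√(5 + 165) + 507150) - 576027 = (√170 + 507150) - 576027 = (507150 + √170) - 576027 = -68877 + √170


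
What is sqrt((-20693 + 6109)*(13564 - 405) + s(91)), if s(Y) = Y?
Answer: I*sqrt(191910765) ≈ 13853.0*I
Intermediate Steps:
sqrt((-20693 + 6109)*(13564 - 405) + s(91)) = sqrt((-20693 + 6109)*(13564 - 405) + 91) = sqrt(-14584*13159 + 91) = sqrt(-191910856 + 91) = sqrt(-191910765) = I*sqrt(191910765)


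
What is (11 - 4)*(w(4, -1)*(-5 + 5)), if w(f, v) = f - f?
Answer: 0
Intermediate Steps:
w(f, v) = 0
(11 - 4)*(w(4, -1)*(-5 + 5)) = (11 - 4)*(0*(-5 + 5)) = 7*(0*0) = 7*0 = 0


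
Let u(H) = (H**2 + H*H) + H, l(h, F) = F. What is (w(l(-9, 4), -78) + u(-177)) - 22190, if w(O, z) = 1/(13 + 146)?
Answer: 6406270/159 ≈ 40291.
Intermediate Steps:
u(H) = H + 2*H**2 (u(H) = (H**2 + H**2) + H = 2*H**2 + H = H + 2*H**2)
w(O, z) = 1/159
(w(l(-9, 4), -78) + u(-177)) - 22190 = (1/159 - 177*(1 + 2*(-177))) - 22190 = (1/159 - 177*(1 - 354)) - 22190 = (1/159 - 177*(-353)) - 22190 = (1/159 + 62481) - 22190 = 9934480/159 - 22190 = 6406270/159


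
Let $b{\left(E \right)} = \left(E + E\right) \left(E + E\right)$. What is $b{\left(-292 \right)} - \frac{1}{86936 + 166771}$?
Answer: $\frac{86528294591}{253707} \approx 3.4106 \cdot 10^{5}$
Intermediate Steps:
$b{\left(E \right)} = 4 E^{2}$ ($b{\left(E \right)} = 2 E 2 E = 4 E^{2}$)
$b{\left(-292 \right)} - \frac{1}{86936 + 166771} = 4 \left(-292\right)^{2} - \frac{1}{86936 + 166771} = 4 \cdot 85264 - \frac{1}{253707} = 341056 - \frac{1}{253707} = \frac{86528294591}{253707}$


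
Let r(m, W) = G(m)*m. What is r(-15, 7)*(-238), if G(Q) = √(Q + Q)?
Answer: 3570*I*√30 ≈ 19554.0*I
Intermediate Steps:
G(Q) = √2*√Q (G(Q) = √(2*Q) = √2*√Q)
r(m, W) = √2*m^(3/2) (r(m, W) = (√2*√m)*m = √2*m^(3/2))
r(-15, 7)*(-238) = (√2*(-15)^(3/2))*(-238) = (√2*(-15*I*√15))*(-238) = -15*I*√30*(-238) = 3570*I*√30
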